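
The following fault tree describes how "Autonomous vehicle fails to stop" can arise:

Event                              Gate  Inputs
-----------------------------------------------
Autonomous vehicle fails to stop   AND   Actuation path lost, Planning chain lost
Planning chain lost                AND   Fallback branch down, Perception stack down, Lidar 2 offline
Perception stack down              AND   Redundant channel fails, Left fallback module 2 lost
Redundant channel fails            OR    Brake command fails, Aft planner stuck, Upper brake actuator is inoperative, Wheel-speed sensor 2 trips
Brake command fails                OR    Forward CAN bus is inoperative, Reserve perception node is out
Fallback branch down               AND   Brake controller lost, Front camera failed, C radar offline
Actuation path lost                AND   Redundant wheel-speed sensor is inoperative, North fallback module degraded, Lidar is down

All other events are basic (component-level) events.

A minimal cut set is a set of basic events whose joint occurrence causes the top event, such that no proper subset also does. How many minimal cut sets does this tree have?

5

Actuation path lost [AND]: one cut set from each child combined → 1 × 1 × 1 = 1 cut set(s).
Fallback branch down [AND]: one cut set from each child combined → 1 × 1 × 1 = 1 cut set(s).
Brake command fails [OR]: union of children's cut sets → 2 cut set(s).
Redundant channel fails [OR]: union of children's cut sets → 5 cut set(s).
Perception stack down [AND]: one cut set from each child combined → 5 × 1 = 5 cut set(s).
Planning chain lost [AND]: one cut set from each child combined → 1 × 5 × 1 = 5 cut set(s).
Autonomous vehicle fails to stop [AND]: one cut set from each child combined → 1 × 5 = 5 cut set(s).
Minimal cut sets: {Brake controller lost, C radar offline, Forward CAN bus is inoperative, Front camera failed, Left fallback module 2 lost, Lidar 2 offline, Lidar is down, North fallback module degraded, Redundant wheel-speed sensor is inoperative}; {Brake controller lost, C radar offline, Front camera failed, Left fallback module 2 lost, Lidar 2 offline, Lidar is down, North fallback module degraded, Redundant wheel-speed sensor is inoperative, Reserve perception node is out}; {Aft planner stuck, Brake controller lost, C radar offline, Front camera failed, Left fallback module 2 lost, Lidar 2 offline, Lidar is down, North fallback module degraded, Redundant wheel-speed sensor is inoperative}; {Brake controller lost, C radar offline, Front camera failed, Left fallback module 2 lost, Lidar 2 offline, Lidar is down, North fallback module degraded, Redundant wheel-speed sensor is inoperative, Upper brake actuator is inoperative}; {Brake controller lost, C radar offline, Front camera failed, Left fallback module 2 lost, Lidar 2 offline, Lidar is down, North fallback module degraded, Redundant wheel-speed sensor is inoperative, Wheel-speed sensor 2 trips}.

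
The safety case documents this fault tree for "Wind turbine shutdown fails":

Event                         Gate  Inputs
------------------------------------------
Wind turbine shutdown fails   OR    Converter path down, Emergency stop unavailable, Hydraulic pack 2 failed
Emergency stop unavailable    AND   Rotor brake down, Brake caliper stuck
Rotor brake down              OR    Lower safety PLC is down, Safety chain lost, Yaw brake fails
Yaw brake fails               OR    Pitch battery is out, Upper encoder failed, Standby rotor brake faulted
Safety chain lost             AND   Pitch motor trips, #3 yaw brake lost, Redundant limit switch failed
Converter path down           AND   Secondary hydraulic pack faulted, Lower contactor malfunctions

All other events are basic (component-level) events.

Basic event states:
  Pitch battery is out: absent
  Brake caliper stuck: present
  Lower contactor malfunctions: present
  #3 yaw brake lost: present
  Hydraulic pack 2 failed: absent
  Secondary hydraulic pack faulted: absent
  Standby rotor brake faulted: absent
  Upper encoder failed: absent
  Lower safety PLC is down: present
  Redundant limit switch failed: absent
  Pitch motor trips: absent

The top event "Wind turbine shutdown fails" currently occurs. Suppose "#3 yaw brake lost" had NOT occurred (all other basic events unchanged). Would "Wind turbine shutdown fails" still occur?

Yes

Counterfactual: set "#3 yaw brake lost" to not occurred.
Converter path down [AND]: Secondary hydraulic pack faulted=not, Lower contactor malfunctions=occurs → not all inputs occur → does not occur.
Safety chain lost [AND]: Pitch motor trips=not, #3 yaw brake lost=not, Redundant limit switch failed=not → not all inputs occur → does not occur.
Yaw brake fails [OR]: Pitch battery is out=not, Upper encoder failed=not, Standby rotor brake faulted=not → no input occurs → does not occur.
Rotor brake down [OR]: Lower safety PLC is down=occurs, Safety chain lost=not, Yaw brake fails=not → at least one input occurs → occurs.
Emergency stop unavailable [AND]: Rotor brake down=occurs, Brake caliper stuck=occurs → all inputs occur → occurs.
Wind turbine shutdown fails [OR]: Converter path down=not, Emergency stop unavailable=occurs, Hydraulic pack 2 failed=not → at least one input occurs → occurs.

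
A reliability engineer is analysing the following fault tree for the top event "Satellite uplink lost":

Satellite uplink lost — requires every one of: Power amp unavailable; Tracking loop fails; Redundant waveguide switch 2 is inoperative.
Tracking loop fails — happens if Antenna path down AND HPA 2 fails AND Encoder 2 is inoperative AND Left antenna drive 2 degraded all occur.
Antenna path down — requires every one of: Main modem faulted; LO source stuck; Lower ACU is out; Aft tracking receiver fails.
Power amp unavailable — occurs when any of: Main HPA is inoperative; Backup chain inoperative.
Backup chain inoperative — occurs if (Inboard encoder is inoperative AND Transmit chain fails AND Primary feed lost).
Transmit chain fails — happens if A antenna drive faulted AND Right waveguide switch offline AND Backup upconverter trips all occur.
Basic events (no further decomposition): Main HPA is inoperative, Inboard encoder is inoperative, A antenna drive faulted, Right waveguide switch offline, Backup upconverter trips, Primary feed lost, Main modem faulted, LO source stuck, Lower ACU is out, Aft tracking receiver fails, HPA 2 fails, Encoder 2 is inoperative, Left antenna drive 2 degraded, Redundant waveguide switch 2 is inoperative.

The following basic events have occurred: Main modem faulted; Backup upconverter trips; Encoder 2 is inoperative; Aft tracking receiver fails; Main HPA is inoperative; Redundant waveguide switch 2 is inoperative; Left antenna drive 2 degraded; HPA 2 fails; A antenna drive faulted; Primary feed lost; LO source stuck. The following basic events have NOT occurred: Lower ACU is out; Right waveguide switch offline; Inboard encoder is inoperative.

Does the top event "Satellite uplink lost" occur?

Transmit chain fails [AND]: A antenna drive faulted=occurs, Right waveguide switch offline=not, Backup upconverter trips=occurs → not all inputs occur → does not occur.
Backup chain inoperative [AND]: Inboard encoder is inoperative=not, Transmit chain fails=not, Primary feed lost=occurs → not all inputs occur → does not occur.
Power amp unavailable [OR]: Main HPA is inoperative=occurs, Backup chain inoperative=not → at least one input occurs → occurs.
Antenna path down [AND]: Main modem faulted=occurs, LO source stuck=occurs, Lower ACU is out=not, Aft tracking receiver fails=occurs → not all inputs occur → does not occur.
Tracking loop fails [AND]: Antenna path down=not, HPA 2 fails=occurs, Encoder 2 is inoperative=occurs, Left antenna drive 2 degraded=occurs → not all inputs occur → does not occur.
Satellite uplink lost [AND]: Power amp unavailable=occurs, Tracking loop fails=not, Redundant waveguide switch 2 is inoperative=occurs → not all inputs occur → does not occur.

No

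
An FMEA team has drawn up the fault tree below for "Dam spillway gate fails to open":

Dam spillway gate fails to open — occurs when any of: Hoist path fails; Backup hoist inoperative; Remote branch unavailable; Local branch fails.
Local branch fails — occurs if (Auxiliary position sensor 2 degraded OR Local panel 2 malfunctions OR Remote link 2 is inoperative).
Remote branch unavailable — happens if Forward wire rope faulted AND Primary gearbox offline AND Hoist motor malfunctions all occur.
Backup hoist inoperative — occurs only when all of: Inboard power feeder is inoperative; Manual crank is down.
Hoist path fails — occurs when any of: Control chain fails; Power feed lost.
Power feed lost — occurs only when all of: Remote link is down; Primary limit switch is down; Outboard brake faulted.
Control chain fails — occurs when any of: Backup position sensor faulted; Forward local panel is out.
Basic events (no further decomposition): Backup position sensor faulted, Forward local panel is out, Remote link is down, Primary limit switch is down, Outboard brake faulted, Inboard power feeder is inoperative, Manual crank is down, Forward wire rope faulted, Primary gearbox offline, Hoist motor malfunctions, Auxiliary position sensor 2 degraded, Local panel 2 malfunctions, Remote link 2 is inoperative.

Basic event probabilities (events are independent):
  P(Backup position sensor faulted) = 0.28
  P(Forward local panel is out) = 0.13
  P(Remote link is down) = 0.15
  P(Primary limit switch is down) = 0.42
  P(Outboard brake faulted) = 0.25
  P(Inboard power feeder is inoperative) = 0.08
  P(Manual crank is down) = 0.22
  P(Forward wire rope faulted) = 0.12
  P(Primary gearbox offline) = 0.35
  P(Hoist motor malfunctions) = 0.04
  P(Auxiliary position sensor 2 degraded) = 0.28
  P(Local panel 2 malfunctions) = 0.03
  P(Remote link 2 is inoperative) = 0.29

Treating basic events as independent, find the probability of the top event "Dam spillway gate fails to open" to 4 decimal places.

P(Control chain fails) [OR] = 1 − (1−0.28) × (1−0.13) = 0.373600
P(Power feed lost) [AND] = 0.15 × 0.42 × 0.25 = 0.015750
P(Hoist path fails) [OR] = 1 − (1−0.373600) × (1−0.015750) = 0.383466
P(Backup hoist inoperative) [AND] = 0.08 × 0.22 = 0.017600
P(Remote branch unavailable) [AND] = 0.12 × 0.35 × 0.04 = 0.001680
P(Local branch fails) [OR] = 1 − (1−0.28) × (1−0.03) × (1−0.29) = 0.504136
P(Dam spillway gate fails to open) [OR] = 1 − (1−0.383466) × (1−0.017600) × (1−0.001680) × (1−0.504136) = 0.700168
Rounded to 4 decimal places: P(Dam spillway gate fails to open) ≈ 0.7002.

0.7002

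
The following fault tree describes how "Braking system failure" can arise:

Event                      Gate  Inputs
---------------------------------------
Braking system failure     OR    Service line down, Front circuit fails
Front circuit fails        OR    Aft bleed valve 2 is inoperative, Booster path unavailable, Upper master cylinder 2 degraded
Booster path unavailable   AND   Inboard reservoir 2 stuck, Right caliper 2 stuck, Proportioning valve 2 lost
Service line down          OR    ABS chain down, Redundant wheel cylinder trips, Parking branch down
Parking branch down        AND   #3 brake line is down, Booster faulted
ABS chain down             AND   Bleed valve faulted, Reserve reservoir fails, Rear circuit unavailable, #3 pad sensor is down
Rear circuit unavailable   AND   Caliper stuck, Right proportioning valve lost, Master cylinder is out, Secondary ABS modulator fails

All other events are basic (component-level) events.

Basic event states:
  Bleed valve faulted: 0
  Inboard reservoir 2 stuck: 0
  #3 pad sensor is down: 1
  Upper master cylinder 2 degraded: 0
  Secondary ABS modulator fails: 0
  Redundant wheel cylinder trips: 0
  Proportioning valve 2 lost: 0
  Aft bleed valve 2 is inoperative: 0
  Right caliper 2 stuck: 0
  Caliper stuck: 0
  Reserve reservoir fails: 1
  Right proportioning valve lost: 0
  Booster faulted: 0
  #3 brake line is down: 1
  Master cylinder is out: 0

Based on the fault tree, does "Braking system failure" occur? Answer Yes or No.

No

Rear circuit unavailable [AND]: Caliper stuck=not, Right proportioning valve lost=not, Master cylinder is out=not, Secondary ABS modulator fails=not → not all inputs occur → does not occur.
ABS chain down [AND]: Bleed valve faulted=not, Reserve reservoir fails=occurs, Rear circuit unavailable=not, #3 pad sensor is down=occurs → not all inputs occur → does not occur.
Parking branch down [AND]: #3 brake line is down=occurs, Booster faulted=not → not all inputs occur → does not occur.
Service line down [OR]: ABS chain down=not, Redundant wheel cylinder trips=not, Parking branch down=not → no input occurs → does not occur.
Booster path unavailable [AND]: Inboard reservoir 2 stuck=not, Right caliper 2 stuck=not, Proportioning valve 2 lost=not → not all inputs occur → does not occur.
Front circuit fails [OR]: Aft bleed valve 2 is inoperative=not, Booster path unavailable=not, Upper master cylinder 2 degraded=not → no input occurs → does not occur.
Braking system failure [OR]: Service line down=not, Front circuit fails=not → no input occurs → does not occur.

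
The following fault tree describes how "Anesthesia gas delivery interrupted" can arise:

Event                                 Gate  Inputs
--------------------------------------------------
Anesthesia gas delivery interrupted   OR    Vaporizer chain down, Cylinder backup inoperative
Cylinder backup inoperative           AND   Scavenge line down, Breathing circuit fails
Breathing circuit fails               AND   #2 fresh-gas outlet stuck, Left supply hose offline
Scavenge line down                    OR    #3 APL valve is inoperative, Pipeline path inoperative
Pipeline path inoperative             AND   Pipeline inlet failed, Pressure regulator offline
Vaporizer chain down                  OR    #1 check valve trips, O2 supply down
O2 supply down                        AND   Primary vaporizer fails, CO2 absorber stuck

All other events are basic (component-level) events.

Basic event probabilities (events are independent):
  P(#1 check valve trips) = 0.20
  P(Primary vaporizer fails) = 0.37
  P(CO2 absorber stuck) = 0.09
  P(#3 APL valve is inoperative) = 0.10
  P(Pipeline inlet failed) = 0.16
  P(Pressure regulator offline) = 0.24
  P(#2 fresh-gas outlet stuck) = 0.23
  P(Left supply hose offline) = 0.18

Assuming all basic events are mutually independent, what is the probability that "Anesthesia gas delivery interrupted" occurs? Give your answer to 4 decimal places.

0.2309

P(O2 supply down) [AND] = 0.37 × 0.09 = 0.033300
P(Vaporizer chain down) [OR] = 1 − (1−0.20) × (1−0.033300) = 0.226640
P(Pipeline path inoperative) [AND] = 0.16 × 0.24 = 0.038400
P(Scavenge line down) [OR] = 1 − (1−0.10) × (1−0.038400) = 0.134560
P(Breathing circuit fails) [AND] = 0.23 × 0.18 = 0.041400
P(Cylinder backup inoperative) [AND] = 0.134560 × 0.041400 = 0.005571
P(Anesthesia gas delivery interrupted) [OR] = 1 − (1−0.226640) × (1−0.005571) = 0.230948
Rounded to 4 decimal places: P(Anesthesia gas delivery interrupted) ≈ 0.2309.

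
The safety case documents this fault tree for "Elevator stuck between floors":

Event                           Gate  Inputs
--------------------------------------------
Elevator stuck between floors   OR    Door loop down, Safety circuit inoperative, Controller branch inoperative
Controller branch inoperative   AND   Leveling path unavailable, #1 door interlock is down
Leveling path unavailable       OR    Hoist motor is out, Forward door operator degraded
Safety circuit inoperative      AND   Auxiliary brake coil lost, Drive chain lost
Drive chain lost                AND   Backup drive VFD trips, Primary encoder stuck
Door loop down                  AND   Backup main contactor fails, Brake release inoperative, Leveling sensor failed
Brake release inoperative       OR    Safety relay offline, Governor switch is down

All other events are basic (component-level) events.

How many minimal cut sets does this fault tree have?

Brake release inoperative [OR]: union of children's cut sets → 2 cut set(s).
Door loop down [AND]: one cut set from each child combined → 1 × 2 × 1 = 2 cut set(s).
Drive chain lost [AND]: one cut set from each child combined → 1 × 1 = 1 cut set(s).
Safety circuit inoperative [AND]: one cut set from each child combined → 1 × 1 = 1 cut set(s).
Leveling path unavailable [OR]: union of children's cut sets → 2 cut set(s).
Controller branch inoperative [AND]: one cut set from each child combined → 2 × 1 = 2 cut set(s).
Elevator stuck between floors [OR]: union of children's cut sets → 5 cut set(s).
Minimal cut sets: {Backup main contactor fails, Leveling sensor failed, Safety relay offline}; {Backup main contactor fails, Governor switch is down, Leveling sensor failed}; {Auxiliary brake coil lost, Backup drive VFD trips, Primary encoder stuck}; {#1 door interlock is down, Hoist motor is out}; {#1 door interlock is down, Forward door operator degraded}.

5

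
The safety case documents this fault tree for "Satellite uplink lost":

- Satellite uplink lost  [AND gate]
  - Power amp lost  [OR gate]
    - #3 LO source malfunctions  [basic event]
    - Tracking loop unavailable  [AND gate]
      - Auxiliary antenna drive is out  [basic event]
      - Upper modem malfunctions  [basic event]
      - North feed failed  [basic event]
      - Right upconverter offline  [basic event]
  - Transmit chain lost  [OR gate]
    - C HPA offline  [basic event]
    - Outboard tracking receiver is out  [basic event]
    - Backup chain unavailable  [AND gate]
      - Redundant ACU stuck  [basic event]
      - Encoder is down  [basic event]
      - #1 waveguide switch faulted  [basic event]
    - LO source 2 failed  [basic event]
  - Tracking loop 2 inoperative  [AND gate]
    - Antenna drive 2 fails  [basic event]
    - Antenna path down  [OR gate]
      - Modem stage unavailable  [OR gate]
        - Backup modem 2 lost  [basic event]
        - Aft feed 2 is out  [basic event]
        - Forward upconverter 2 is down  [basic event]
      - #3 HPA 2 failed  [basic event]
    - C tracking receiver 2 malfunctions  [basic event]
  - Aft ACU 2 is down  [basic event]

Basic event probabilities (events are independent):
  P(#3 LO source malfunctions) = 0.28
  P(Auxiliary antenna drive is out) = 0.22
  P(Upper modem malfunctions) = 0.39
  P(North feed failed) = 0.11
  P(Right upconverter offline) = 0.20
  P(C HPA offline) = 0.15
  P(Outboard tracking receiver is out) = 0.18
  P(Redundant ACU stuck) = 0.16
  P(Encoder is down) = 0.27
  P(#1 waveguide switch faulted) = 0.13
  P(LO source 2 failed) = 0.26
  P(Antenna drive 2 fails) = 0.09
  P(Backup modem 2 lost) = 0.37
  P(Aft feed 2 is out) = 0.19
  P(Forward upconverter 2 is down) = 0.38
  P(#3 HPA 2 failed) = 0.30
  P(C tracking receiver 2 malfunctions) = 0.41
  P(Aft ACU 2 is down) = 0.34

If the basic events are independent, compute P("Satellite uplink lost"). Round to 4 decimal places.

0.0013

P(Tracking loop unavailable) [AND] = 0.22 × 0.39 × 0.11 × 0.20 = 0.001888
P(Power amp lost) [OR] = 1 − (1−0.28) × (1−0.001888) = 0.281359
P(Backup chain unavailable) [AND] = 0.16 × 0.27 × 0.13 = 0.005616
P(Transmit chain lost) [OR] = 1 − (1−0.15) × (1−0.18) × (1−0.005616) × (1−0.26) = 0.487117
P(Modem stage unavailable) [OR] = 1 − (1−0.37) × (1−0.19) × (1−0.38) = 0.683614
P(Antenna path down) [OR] = 1 − (1−0.683614) × (1−0.30) = 0.778530
P(Tracking loop 2 inoperative) [AND] = 0.09 × 0.778530 × 0.41 = 0.028728
P(Satellite uplink lost) [AND] = 0.281359 × 0.487117 × 0.028728 × 0.34 = 0.001339
Rounded to 4 decimal places: P(Satellite uplink lost) ≈ 0.0013.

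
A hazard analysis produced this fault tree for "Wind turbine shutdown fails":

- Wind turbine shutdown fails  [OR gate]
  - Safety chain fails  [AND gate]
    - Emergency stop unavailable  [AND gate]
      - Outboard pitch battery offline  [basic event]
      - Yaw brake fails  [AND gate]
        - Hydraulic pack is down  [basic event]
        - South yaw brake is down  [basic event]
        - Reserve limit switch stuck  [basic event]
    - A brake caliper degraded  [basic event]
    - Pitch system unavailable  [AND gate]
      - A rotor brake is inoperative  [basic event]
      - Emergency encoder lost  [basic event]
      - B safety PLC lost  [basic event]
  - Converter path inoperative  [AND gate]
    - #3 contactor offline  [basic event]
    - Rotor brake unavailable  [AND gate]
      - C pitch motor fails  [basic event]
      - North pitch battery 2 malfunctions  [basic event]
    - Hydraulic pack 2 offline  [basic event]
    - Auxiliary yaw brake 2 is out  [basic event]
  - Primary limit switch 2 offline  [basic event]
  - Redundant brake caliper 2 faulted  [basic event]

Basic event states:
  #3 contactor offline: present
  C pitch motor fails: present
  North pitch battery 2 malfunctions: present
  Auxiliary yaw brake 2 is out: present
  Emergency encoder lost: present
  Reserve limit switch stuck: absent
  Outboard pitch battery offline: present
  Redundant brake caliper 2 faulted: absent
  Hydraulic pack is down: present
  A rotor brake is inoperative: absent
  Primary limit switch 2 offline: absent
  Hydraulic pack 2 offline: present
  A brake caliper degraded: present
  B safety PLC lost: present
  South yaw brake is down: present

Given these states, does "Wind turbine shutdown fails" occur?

Yes

Yaw brake fails [AND]: Hydraulic pack is down=occurs, South yaw brake is down=occurs, Reserve limit switch stuck=not → not all inputs occur → does not occur.
Emergency stop unavailable [AND]: Outboard pitch battery offline=occurs, Yaw brake fails=not → not all inputs occur → does not occur.
Pitch system unavailable [AND]: A rotor brake is inoperative=not, Emergency encoder lost=occurs, B safety PLC lost=occurs → not all inputs occur → does not occur.
Safety chain fails [AND]: Emergency stop unavailable=not, A brake caliper degraded=occurs, Pitch system unavailable=not → not all inputs occur → does not occur.
Rotor brake unavailable [AND]: C pitch motor fails=occurs, North pitch battery 2 malfunctions=occurs → all inputs occur → occurs.
Converter path inoperative [AND]: #3 contactor offline=occurs, Rotor brake unavailable=occurs, Hydraulic pack 2 offline=occurs, Auxiliary yaw brake 2 is out=occurs → all inputs occur → occurs.
Wind turbine shutdown fails [OR]: Safety chain fails=not, Converter path inoperative=occurs, Primary limit switch 2 offline=not, Redundant brake caliper 2 faulted=not → at least one input occurs → occurs.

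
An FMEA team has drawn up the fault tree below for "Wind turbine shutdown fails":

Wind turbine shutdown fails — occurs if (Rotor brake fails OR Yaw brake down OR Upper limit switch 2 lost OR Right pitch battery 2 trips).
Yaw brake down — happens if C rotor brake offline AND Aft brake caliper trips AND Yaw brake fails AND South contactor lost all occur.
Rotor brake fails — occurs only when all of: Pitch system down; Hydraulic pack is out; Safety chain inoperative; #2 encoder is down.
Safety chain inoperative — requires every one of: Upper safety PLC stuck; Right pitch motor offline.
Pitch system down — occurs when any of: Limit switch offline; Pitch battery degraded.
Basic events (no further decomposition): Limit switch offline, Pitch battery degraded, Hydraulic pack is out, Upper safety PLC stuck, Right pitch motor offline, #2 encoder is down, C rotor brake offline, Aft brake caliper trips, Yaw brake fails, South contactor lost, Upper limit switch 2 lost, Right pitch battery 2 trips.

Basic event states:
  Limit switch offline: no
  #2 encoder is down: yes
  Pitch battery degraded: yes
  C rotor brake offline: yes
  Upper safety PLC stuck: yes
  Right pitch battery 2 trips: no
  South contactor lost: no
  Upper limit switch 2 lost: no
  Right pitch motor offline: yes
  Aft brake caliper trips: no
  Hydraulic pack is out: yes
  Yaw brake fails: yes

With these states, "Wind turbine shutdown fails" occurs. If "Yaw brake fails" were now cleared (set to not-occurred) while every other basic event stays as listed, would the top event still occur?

Yes

Counterfactual: set "Yaw brake fails" to not occurred.
Pitch system down [OR]: Limit switch offline=not, Pitch battery degraded=occurs → at least one input occurs → occurs.
Safety chain inoperative [AND]: Upper safety PLC stuck=occurs, Right pitch motor offline=occurs → all inputs occur → occurs.
Rotor brake fails [AND]: Pitch system down=occurs, Hydraulic pack is out=occurs, Safety chain inoperative=occurs, #2 encoder is down=occurs → all inputs occur → occurs.
Yaw brake down [AND]: C rotor brake offline=occurs, Aft brake caliper trips=not, Yaw brake fails=not, South contactor lost=not → not all inputs occur → does not occur.
Wind turbine shutdown fails [OR]: Rotor brake fails=occurs, Yaw brake down=not, Upper limit switch 2 lost=not, Right pitch battery 2 trips=not → at least one input occurs → occurs.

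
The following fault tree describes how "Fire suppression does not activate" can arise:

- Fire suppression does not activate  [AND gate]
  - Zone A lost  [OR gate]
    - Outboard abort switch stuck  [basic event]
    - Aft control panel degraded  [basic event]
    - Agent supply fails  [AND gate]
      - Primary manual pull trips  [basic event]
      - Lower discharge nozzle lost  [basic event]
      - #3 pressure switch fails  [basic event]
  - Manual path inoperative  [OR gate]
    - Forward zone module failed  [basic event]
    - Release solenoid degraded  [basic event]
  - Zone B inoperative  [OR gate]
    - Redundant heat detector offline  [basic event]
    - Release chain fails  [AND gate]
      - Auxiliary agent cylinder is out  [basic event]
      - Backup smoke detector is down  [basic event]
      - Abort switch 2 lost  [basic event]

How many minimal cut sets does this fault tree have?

12

Agent supply fails [AND]: one cut set from each child combined → 1 × 1 × 1 = 1 cut set(s).
Zone A lost [OR]: union of children's cut sets → 3 cut set(s).
Manual path inoperative [OR]: union of children's cut sets → 2 cut set(s).
Release chain fails [AND]: one cut set from each child combined → 1 × 1 × 1 = 1 cut set(s).
Zone B inoperative [OR]: union of children's cut sets → 2 cut set(s).
Fire suppression does not activate [AND]: one cut set from each child combined → 3 × 2 × 2 = 12 cut set(s).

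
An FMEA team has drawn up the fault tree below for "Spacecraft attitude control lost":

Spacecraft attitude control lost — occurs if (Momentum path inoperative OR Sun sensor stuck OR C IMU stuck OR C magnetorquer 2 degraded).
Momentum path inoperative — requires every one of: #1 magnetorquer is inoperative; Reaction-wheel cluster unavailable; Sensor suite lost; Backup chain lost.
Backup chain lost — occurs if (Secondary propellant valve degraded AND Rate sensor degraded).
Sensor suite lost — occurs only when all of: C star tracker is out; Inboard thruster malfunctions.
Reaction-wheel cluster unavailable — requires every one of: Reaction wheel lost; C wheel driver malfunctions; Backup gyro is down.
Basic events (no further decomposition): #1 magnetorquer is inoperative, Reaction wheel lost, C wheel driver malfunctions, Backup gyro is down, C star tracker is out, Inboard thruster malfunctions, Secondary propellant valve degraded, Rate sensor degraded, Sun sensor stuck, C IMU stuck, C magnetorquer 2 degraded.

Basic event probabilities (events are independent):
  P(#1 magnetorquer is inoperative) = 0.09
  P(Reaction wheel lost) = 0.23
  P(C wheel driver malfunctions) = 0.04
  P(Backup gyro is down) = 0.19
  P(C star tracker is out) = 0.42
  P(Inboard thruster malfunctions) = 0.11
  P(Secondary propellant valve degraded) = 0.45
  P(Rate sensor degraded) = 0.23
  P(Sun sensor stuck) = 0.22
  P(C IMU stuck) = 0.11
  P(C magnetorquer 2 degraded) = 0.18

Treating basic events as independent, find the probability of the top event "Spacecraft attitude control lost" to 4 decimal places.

P(Reaction-wheel cluster unavailable) [AND] = 0.23 × 0.04 × 0.19 = 0.001748
P(Sensor suite lost) [AND] = 0.42 × 0.11 = 0.046200
P(Backup chain lost) [AND] = 0.45 × 0.23 = 0.103500
P(Momentum path inoperative) [AND] = 0.09 × 0.001748 × 0.046200 × 0.103500 = 0.000001
P(Spacecraft attitude control lost) [OR] = 1 − (1−0.000001) × (1−0.22) × (1−0.11) × (1−0.18) = 0.430757
Rounded to 4 decimal places: P(Spacecraft attitude control lost) ≈ 0.4308.

0.4308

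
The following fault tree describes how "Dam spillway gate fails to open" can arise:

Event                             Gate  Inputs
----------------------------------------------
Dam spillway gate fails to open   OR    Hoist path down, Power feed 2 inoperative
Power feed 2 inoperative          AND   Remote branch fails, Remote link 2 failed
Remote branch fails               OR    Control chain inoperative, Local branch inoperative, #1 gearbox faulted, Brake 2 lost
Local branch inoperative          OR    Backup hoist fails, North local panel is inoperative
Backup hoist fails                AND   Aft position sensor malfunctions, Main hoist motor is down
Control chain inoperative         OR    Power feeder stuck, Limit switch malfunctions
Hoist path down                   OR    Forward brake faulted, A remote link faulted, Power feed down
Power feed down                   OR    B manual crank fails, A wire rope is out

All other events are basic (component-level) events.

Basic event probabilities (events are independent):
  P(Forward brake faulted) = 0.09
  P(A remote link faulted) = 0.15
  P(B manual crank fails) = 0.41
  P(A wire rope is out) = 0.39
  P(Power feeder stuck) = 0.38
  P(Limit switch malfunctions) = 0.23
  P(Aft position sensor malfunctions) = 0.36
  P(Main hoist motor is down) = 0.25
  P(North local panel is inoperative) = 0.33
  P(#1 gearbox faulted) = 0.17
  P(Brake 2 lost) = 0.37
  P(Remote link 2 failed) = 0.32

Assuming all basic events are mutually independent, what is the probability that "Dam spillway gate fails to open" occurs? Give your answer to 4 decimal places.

0.7971

P(Power feed down) [OR] = 1 − (1−0.41) × (1−0.39) = 0.640100
P(Hoist path down) [OR] = 1 − (1−0.09) × (1−0.15) × (1−0.640100) = 0.721617
P(Control chain inoperative) [OR] = 1 − (1−0.38) × (1−0.23) = 0.522600
P(Backup hoist fails) [AND] = 0.36 × 0.25 = 0.090000
P(Local branch inoperative) [OR] = 1 − (1−0.090000) × (1−0.33) = 0.390300
P(Remote branch fails) [OR] = 1 − (1−0.522600) × (1−0.390300) × (1−0.17) × (1−0.37) = 0.847799
P(Power feed 2 inoperative) [AND] = 0.847799 × 0.32 = 0.271296
P(Dam spillway gate fails to open) [OR] = 1 − (1−0.721617) × (1−0.271296) = 0.797141
Rounded to 4 decimal places: P(Dam spillway gate fails to open) ≈ 0.7971.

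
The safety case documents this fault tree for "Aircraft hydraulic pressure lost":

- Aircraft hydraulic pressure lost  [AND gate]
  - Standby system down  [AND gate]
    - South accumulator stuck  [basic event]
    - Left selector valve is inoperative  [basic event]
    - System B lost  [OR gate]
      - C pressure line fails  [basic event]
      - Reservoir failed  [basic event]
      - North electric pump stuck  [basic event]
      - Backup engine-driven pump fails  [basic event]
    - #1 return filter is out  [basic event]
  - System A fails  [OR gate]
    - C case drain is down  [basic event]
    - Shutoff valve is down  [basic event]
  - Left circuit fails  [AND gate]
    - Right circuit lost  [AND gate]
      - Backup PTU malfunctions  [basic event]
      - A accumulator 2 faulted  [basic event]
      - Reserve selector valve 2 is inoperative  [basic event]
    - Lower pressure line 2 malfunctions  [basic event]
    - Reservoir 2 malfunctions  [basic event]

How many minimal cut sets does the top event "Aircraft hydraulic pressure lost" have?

8

System B lost [OR]: union of children's cut sets → 4 cut set(s).
Standby system down [AND]: one cut set from each child combined → 1 × 1 × 4 × 1 = 4 cut set(s).
System A fails [OR]: union of children's cut sets → 2 cut set(s).
Right circuit lost [AND]: one cut set from each child combined → 1 × 1 × 1 = 1 cut set(s).
Left circuit fails [AND]: one cut set from each child combined → 1 × 1 × 1 = 1 cut set(s).
Aircraft hydraulic pressure lost [AND]: one cut set from each child combined → 4 × 2 × 1 = 8 cut set(s).
Minimal cut sets: {#1 return filter is out, A accumulator 2 faulted, Backup PTU malfunctions, C case drain is down, C pressure line fails, Left selector valve is inoperative, Lower pressure line 2 malfunctions, Reserve selector valve 2 is inoperative, Reservoir 2 malfunctions, South accumulator stuck}; {#1 return filter is out, A accumulator 2 faulted, Backup PTU malfunctions, C pressure line fails, Left selector valve is inoperative, Lower pressure line 2 malfunctions, Reserve selector valve 2 is inoperative, Reservoir 2 malfunctions, Shutoff valve is down, South accumulator stuck}; {#1 return filter is out, A accumulator 2 faulted, Backup PTU malfunctions, C case drain is down, Left selector valve is inoperative, Lower pressure line 2 malfunctions, Reserve selector valve 2 is inoperative, Reservoir 2 malfunctions, Reservoir failed, South accumulator stuck}; {#1 return filter is out, A accumulator 2 faulted, Backup PTU malfunctions, Left selector valve is inoperative, Lower pressure line 2 malfunctions, Reserve selector valve 2 is inoperative, Reservoir 2 malfunctions, Reservoir failed, Shutoff valve is down, South accumulator stuck}; {#1 return filter is out, A accumulator 2 faulted, Backup PTU malfunctions, C case drain is down, Left selector valve is inoperative, Lower pressure line 2 malfunctions, North electric pump stuck, Reserve selector valve 2 is inoperative, Reservoir 2 malfunctions, South accumulator stuck}; {#1 return filter is out, A accumulator 2 faulted, Backup PTU malfunctions, Left selector valve is inoperative, Lower pressure line 2 malfunctions, North electric pump stuck, Reserve selector valve 2 is inoperative, Reservoir 2 malfunctions, Shutoff valve is down, South accumulator stuck}; {#1 return filter is out, A accumulator 2 faulted, Backup PTU malfunctions, Backup engine-driven pump fails, C case drain is down, Left selector valve is inoperative, Lower pressure line 2 malfunctions, Reserve selector valve 2 is inoperative, Reservoir 2 malfunctions, South accumulator stuck}; {#1 return filter is out, A accumulator 2 faulted, Backup PTU malfunctions, Backup engine-driven pump fails, Left selector valve is inoperative, Lower pressure line 2 malfunctions, Reserve selector valve 2 is inoperative, Reservoir 2 malfunctions, Shutoff valve is down, South accumulator stuck}.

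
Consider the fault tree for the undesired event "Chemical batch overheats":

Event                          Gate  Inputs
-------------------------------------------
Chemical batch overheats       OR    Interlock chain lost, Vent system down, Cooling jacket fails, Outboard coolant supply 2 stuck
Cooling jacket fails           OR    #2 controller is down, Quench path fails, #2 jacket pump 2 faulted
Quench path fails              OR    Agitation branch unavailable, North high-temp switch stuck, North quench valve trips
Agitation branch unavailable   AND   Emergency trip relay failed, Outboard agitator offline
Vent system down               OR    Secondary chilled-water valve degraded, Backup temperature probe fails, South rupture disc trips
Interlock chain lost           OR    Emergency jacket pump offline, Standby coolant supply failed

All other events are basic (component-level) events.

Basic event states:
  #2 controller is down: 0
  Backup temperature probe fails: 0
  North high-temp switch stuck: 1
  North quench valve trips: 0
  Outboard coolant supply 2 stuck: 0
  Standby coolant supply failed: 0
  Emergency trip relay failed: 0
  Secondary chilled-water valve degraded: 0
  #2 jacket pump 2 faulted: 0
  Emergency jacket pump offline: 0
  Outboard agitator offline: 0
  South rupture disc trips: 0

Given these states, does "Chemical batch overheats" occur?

Yes

Interlock chain lost [OR]: Emergency jacket pump offline=not, Standby coolant supply failed=not → no input occurs → does not occur.
Vent system down [OR]: Secondary chilled-water valve degraded=not, Backup temperature probe fails=not, South rupture disc trips=not → no input occurs → does not occur.
Agitation branch unavailable [AND]: Emergency trip relay failed=not, Outboard agitator offline=not → not all inputs occur → does not occur.
Quench path fails [OR]: Agitation branch unavailable=not, North high-temp switch stuck=occurs, North quench valve trips=not → at least one input occurs → occurs.
Cooling jacket fails [OR]: #2 controller is down=not, Quench path fails=occurs, #2 jacket pump 2 faulted=not → at least one input occurs → occurs.
Chemical batch overheats [OR]: Interlock chain lost=not, Vent system down=not, Cooling jacket fails=occurs, Outboard coolant supply 2 stuck=not → at least one input occurs → occurs.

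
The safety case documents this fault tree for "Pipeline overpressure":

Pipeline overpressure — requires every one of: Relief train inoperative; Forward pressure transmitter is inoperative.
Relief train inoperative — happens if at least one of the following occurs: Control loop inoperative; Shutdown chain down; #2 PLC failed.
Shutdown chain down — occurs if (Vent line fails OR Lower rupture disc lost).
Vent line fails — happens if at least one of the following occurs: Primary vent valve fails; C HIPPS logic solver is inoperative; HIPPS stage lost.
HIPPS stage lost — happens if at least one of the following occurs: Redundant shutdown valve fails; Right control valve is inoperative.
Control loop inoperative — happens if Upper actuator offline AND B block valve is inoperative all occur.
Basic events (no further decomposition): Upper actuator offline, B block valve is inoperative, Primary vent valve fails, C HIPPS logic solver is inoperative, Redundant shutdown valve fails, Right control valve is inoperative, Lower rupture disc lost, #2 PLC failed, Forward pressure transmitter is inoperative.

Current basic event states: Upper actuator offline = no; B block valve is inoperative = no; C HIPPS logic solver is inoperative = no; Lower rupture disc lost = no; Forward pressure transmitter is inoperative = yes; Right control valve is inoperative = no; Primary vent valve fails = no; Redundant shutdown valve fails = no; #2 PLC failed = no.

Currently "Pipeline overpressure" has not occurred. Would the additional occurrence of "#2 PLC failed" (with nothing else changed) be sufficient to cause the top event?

Yes

Counterfactual: set "#2 PLC failed" to occurred.
Control loop inoperative [AND]: Upper actuator offline=not, B block valve is inoperative=not → not all inputs occur → does not occur.
HIPPS stage lost [OR]: Redundant shutdown valve fails=not, Right control valve is inoperative=not → no input occurs → does not occur.
Vent line fails [OR]: Primary vent valve fails=not, C HIPPS logic solver is inoperative=not, HIPPS stage lost=not → no input occurs → does not occur.
Shutdown chain down [OR]: Vent line fails=not, Lower rupture disc lost=not → no input occurs → does not occur.
Relief train inoperative [OR]: Control loop inoperative=not, Shutdown chain down=not, #2 PLC failed=occurs → at least one input occurs → occurs.
Pipeline overpressure [AND]: Relief train inoperative=occurs, Forward pressure transmitter is inoperative=occurs → all inputs occur → occurs.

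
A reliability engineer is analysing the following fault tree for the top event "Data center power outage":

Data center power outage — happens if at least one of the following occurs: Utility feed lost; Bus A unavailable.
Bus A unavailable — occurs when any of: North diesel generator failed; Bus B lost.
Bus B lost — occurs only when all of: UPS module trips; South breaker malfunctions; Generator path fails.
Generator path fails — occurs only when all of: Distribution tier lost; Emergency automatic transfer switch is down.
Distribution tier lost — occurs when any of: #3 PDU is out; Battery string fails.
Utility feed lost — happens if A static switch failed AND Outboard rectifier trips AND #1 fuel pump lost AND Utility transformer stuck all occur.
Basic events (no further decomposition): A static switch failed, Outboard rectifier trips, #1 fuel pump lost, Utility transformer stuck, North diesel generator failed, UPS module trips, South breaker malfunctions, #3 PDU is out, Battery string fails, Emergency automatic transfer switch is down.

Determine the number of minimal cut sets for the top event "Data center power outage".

4

Utility feed lost [AND]: one cut set from each child combined → 1 × 1 × 1 × 1 = 1 cut set(s).
Distribution tier lost [OR]: union of children's cut sets → 2 cut set(s).
Generator path fails [AND]: one cut set from each child combined → 2 × 1 = 2 cut set(s).
Bus B lost [AND]: one cut set from each child combined → 1 × 1 × 2 = 2 cut set(s).
Bus A unavailable [OR]: union of children's cut sets → 3 cut set(s).
Data center power outage [OR]: union of children's cut sets → 4 cut set(s).
Minimal cut sets: {#1 fuel pump lost, A static switch failed, Outboard rectifier trips, Utility transformer stuck}; {North diesel generator failed}; {#3 PDU is out, Emergency automatic transfer switch is down, South breaker malfunctions, UPS module trips}; {Battery string fails, Emergency automatic transfer switch is down, South breaker malfunctions, UPS module trips}.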